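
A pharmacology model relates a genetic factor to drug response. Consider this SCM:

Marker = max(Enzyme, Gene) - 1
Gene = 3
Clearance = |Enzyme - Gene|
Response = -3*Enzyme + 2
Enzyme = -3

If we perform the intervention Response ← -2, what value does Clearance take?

Intervening sets Response = -2 and removes its equation (Response = -3*Enzyme + 2).
No directed path runs from Response to Clearance, so Clearance keeps its natural value.
Clearance = |Enzyme - Gene|  [with Enzyme=-3, Gene=3]  = 6

6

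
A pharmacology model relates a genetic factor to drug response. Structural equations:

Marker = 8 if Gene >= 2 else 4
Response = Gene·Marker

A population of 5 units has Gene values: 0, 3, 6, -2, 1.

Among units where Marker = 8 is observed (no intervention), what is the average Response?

36

Observing Marker=8 restricts to units where Marker's equation naturally yields 8: Gene ∈ {3, 6}. In that subpopulation Response = 24, 48, mean 36.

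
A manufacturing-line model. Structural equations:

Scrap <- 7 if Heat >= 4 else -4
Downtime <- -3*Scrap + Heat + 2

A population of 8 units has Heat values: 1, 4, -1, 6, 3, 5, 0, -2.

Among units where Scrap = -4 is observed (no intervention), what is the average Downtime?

14.2

Conditioning on Scrap=-4 selects the 5 unit(s) with Heat ∈ {1, -1, 3, 0, -2}. Their Downtime values: 15, 13, 17, 14, 12. Mean = 14.2.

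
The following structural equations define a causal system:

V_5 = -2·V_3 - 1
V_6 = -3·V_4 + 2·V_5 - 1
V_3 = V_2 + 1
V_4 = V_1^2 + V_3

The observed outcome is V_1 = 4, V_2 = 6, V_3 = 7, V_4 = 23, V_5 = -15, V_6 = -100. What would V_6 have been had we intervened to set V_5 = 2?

-66

The intervention breaks the incoming arrows to V_5: V_5 = -2·V_3 - 1 no longer applies, and V_5 = 2.
V_3 = V_2 + 1  [with V_2=6]  = 7
V_4 = V_1^2 + V_3  [with V_1=4, V_3=7]  = 23
V_6 = -3·V_4 + 2·V_5 - 1  [with V_4=23, V_5=2]  = -66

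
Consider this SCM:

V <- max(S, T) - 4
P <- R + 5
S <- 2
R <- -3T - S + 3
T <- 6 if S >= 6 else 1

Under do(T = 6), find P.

-12

do(T=6) replaces the equation T <- 6 if S >= 6 else 1 with the constant T = 6.
R = -3T - S + 3  [with T=6, S=2]  = -17
P = R + 5  [with R=-17]  = -12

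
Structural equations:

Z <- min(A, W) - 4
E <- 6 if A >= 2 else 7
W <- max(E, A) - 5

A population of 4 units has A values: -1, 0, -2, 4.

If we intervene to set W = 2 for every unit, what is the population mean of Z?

-4.25

The intervention sets W=2 in all 4 units regardless of A. Recomputing Z per unit gives -5, -4, -6, -2; average -4.25.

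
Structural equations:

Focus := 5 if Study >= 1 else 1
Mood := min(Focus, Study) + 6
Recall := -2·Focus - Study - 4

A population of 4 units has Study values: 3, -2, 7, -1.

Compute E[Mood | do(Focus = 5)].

7.25

Every unit gets Focus=5 under the intervention. Mood values become 9, 4, 11, 5; E[Mood|do(Focus=5)] = 7.25.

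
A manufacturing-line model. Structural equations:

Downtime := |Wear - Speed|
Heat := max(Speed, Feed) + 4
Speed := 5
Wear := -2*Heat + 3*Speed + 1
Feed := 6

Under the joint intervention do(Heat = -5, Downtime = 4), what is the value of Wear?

26

The joint intervention fixes Heat = -5, Downtime = 4, removing each variable's own equation.
Wear = -2*Heat + 3*Speed + 1  [with Heat=-5, Speed=5]  = 26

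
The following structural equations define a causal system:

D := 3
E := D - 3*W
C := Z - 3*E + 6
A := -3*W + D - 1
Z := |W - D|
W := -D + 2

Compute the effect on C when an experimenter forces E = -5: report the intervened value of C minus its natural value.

The intervention breaks the incoming arrows to E: E := D - 3*W no longer applies, and E = -5.
W = -D + 2  [with D=3]  = -1
Z = |W - D|  [with W=-1, D=3]  = 4
C = Z - 3*E + 6  [with Z=4, E=-5]  = 25
Without intervention: W = -D + 2  [with D=3]  = -1; E = D - 3*W  [with D=3, W=-1]  = 6; Z = |W - D|  [with W=-1, D=3]  = 4; C = Z - 3*E + 6  [with Z=4, E=6]  = -8.
Change = 25 − (-8) = 33.

33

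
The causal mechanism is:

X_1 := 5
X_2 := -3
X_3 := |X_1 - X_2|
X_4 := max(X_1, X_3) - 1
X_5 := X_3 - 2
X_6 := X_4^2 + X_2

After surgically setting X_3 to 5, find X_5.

do(X_3=5) replaces the equation X_3 := |X_1 - X_2| with the constant X_3 = 5.
X_5 = X_3 - 2  [with X_3=5]  = 3

3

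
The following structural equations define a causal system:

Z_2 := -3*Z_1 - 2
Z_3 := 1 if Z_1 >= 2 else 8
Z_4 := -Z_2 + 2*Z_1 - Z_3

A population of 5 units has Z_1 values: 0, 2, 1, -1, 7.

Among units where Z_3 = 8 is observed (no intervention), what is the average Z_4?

-6

Observing Z_3=8 restricts to units where Z_3's equation naturally yields 8: Z_1 ∈ {0, 1, -1}. In that subpopulation Z_4 = -6, -1, -11, mean -6.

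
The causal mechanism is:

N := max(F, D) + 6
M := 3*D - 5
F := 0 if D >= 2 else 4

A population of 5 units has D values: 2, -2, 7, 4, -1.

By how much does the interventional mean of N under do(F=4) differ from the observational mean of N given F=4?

0.6

do(F=4) breaks F's dependence on D. With F=4 fixed, N across the units is 10, 10, 13, 10, 10, mean 10.6.
E[N|F=4] averages over only the 2 units with F=4 (D = -2, -1): N = 10, 10, mean 10.
Difference = 10.6 − 10 = 0.6.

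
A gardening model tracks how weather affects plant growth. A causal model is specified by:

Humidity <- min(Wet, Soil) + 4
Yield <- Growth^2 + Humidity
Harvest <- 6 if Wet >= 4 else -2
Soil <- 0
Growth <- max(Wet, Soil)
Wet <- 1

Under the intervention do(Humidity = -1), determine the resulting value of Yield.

0

Intervening sets Humidity = -1 and removes its equation (Humidity <- min(Wet, Soil) + 4).
Growth = max(Wet, Soil)  [with Wet=1, Soil=0]  = 1
Yield = Growth^2 + Humidity  [with Growth=1, Humidity=-1]  = 0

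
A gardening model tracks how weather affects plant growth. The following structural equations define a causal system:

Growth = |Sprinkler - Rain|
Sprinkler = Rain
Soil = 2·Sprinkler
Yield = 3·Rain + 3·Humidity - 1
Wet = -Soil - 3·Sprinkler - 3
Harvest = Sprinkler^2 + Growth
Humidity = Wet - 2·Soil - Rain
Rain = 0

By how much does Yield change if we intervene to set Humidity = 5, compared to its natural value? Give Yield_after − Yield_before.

24

Intervening sets Humidity = 5 and removes its equation (Humidity = Wet - 2·Soil - Rain).
Yield = 3·Rain + 3·Humidity - 1  [with Rain=0, Humidity=5]  = 14
Without intervention: Sprinkler = Rain  [with Rain=0]  = 0; Soil = 2·Sprinkler  [with Sprinkler=0]  = 0; Wet = -Soil - 3·Sprinkler - 3  [with Soil=0, Sprinkler=0]  = -3; Humidity = Wet - 2·Soil - Rain  [with Wet=-3, Soil=0, Rain=0]  = -3; Yield = 3·Rain + 3·Humidity - 1  [with Rain=0, Humidity=-3]  = -10.
Change = 14 − (-10) = 24.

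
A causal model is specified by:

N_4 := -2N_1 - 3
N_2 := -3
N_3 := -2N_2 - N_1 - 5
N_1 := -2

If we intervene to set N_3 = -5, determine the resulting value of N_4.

1

The intervention breaks the incoming arrows to N_3: N_3 := -2N_2 - N_1 - 5 no longer applies, and N_3 = -5.
N_4 is not downstream of the intervention, so its value is determined by the original equations.
N_4 = -2N_1 - 3  [with N_1=-2]  = 1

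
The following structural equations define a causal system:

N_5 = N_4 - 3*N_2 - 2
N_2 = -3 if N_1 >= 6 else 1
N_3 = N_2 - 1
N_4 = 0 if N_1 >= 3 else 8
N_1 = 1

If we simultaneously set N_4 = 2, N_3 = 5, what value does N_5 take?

-3

The joint intervention fixes N_4 = 2, N_3 = 5, removing each variable's own equation.
N_2 = -3 if N_1 >= 6 else 1  [with N_1=1]  = 1
N_5 = N_4 - 3*N_2 - 2  [with N_4=2, N_2=1]  = -3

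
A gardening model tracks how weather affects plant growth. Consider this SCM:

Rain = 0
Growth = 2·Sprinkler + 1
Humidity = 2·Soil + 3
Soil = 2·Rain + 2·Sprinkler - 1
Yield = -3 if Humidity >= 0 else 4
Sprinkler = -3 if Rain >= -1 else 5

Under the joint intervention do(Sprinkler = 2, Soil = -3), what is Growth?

Setting Sprinkler = 2, Soil = -3 by intervention discards those variables' equations.
Growth = 2·Sprinkler + 1  [with Sprinkler=2]  = 5

5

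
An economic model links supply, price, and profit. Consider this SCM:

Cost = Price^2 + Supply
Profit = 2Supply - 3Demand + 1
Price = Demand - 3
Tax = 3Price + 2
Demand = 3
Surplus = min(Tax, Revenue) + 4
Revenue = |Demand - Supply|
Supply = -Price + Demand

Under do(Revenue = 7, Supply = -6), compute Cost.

-6

Under do(Revenue = 7, Supply = -6), each intervened variable's structural equation is replaced by its fixed value.
Price = Demand - 3  [with Demand=3]  = 0
Cost = Price^2 + Supply  [with Price=0, Supply=-6]  = -6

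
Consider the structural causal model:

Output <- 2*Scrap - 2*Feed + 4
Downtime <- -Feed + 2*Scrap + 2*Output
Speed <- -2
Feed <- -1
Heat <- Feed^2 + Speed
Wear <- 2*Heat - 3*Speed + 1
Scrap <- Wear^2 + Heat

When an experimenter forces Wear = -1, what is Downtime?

The intervention breaks the incoming arrows to Wear: Wear <- 2*Heat - 3*Speed + 1 no longer applies, and Wear = -1.
Heat = Feed^2 + Speed  [with Feed=-1, Speed=-2]  = -1
Scrap = Wear^2 + Heat  [with Wear=-1, Heat=-1]  = 0
Output = 2*Scrap - 2*Feed + 4  [with Scrap=0, Feed=-1]  = 6
Downtime = -Feed + 2*Scrap + 2*Output  [with Feed=-1, Scrap=0, Output=6]  = 13

13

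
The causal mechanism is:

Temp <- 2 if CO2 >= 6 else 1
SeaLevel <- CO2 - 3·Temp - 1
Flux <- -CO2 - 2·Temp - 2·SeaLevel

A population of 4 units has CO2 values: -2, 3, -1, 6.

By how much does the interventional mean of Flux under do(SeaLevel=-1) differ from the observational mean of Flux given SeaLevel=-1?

Under do(SeaLevel=-1), SeaLevel's equation is replaced by SeaLevel=-1 for every unit. Per-unit Flux: 2, -3, 1, -8. Mean = -2.
E[Flux|SeaLevel=-1] averages over only the 2 units with SeaLevel=-1 (CO2 = 3, 6): Flux = -3, -8, mean -5.5.
Difference = -2 − (-5.5) = 3.5.

3.5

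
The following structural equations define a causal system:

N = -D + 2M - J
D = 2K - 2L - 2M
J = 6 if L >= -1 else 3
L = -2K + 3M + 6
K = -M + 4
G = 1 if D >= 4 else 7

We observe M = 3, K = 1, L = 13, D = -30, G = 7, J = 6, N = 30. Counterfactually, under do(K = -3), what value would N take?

Under do(K=-3), the mechanism K = -M + 4 is discarded; K is fixed at -3.
L = -2K + 3M + 6  [with K=-3, M=3]  = 21
D = 2K - 2L - 2M  [with K=-3, L=21, M=3]  = -54
J = 6 if L >= -1 else 3  [with L=21]  = 6
N = -D + 2M - J  [with D=-54, M=3, J=6]  = 54

54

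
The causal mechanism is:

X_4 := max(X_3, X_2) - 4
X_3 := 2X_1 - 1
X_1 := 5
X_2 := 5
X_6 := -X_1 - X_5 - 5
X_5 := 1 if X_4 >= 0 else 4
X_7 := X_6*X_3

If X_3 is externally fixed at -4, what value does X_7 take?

The intervention breaks the incoming arrows to X_3: X_3 := 2X_1 - 1 no longer applies, and X_3 = -4.
X_4 = max(X_3, X_2) - 4  [with X_3=-4, X_2=5]  = 1
X_5 = 1 if X_4 >= 0 else 4  [with X_4=1]  = 1
X_6 = -X_1 - X_5 - 5  [with X_1=5, X_5=1]  = -11
X_7 = X_6*X_3  [with X_6=-11, X_3=-4]  = 44

44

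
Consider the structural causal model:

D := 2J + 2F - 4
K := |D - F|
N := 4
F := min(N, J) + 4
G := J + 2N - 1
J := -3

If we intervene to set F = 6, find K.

Under do(F=6), the mechanism F := min(N, J) + 4 is discarded; F is fixed at 6.
D = 2J + 2F - 4  [with J=-3, F=6]  = 2
K = |D - F|  [with D=2, F=6]  = 4

4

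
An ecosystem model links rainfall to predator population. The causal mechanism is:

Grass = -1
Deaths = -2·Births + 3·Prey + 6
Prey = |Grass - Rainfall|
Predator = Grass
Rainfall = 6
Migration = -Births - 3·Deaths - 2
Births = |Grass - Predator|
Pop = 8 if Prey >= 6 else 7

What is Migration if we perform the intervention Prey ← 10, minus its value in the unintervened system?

The intervention breaks the incoming arrows to Prey: Prey = |Grass - Rainfall| no longer applies, and Prey = 10.
Predator = Grass  [with Grass=-1]  = -1
Births = |Grass - Predator|  [with Grass=-1, Predator=-1]  = 0
Deaths = -2·Births + 3·Prey + 6  [with Births=0, Prey=10]  = 36
Migration = -Births - 3·Deaths - 2  [with Births=0, Deaths=36]  = -110
Without intervention: Prey = |Grass - Rainfall|  [with Grass=-1, Rainfall=6]  = 7; Predator = Grass  [with Grass=-1]  = -1; Births = |Grass - Predator|  [with Grass=-1, Predator=-1]  = 0; Deaths = -2·Births + 3·Prey + 6  [with Births=0, Prey=7]  = 27; Migration = -Births - 3·Deaths - 2  [with Births=0, Deaths=27]  = -83.
Change = -110 − (-83) = -27.

-27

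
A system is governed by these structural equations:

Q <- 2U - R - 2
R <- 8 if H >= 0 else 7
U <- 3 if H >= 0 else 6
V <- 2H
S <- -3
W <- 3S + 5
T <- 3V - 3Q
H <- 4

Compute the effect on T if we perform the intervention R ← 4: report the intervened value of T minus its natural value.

do(R=4) replaces the equation R <- 8 if H >= 0 else 7 with the constant R = 4.
U = 3 if H >= 0 else 6  [with H=4]  = 3
Q = 2U - R - 2  [with U=3, R=4]  = 0
V = 2H  [with H=4]  = 8
T = 3V - 3Q  [with V=8, Q=0]  = 24
Without intervention: U = 3 if H >= 0 else 6  [with H=4]  = 3; R = 8 if H >= 0 else 7  [with H=4]  = 8; Q = 2U - R - 2  [with U=3, R=8]  = -4; V = 2H  [with H=4]  = 8; T = 3V - 3Q  [with V=8, Q=-4]  = 36.
Change = 24 − 36 = -12.

-12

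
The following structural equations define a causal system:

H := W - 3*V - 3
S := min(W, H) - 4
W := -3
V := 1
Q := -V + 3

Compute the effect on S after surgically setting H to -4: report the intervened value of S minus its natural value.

The intervention breaks the incoming arrows to H: H := W - 3*V - 3 no longer applies, and H = -4.
S = min(W, H) - 4  [with W=-3, H=-4]  = -8
Without intervention: H = W - 3*V - 3  [with W=-3, V=1]  = -9; S = min(W, H) - 4  [with W=-3, H=-9]  = -13.
Change = -8 − (-13) = 5.

5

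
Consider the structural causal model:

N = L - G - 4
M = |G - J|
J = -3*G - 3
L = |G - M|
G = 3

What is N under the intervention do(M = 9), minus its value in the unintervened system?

do(M=9) replaces the equation M = |G - J| with the constant M = 9.
L = |G - M|  [with G=3, M=9]  = 6
N = L - G - 4  [with L=6, G=3]  = -1
Without intervention: J = -3*G - 3  [with G=3]  = -12; M = |G - J|  [with G=3, J=-12]  = 15; L = |G - M|  [with G=3, M=15]  = 12; N = L - G - 4  [with L=12, G=3]  = 5.
Change = -1 − 5 = -6.

-6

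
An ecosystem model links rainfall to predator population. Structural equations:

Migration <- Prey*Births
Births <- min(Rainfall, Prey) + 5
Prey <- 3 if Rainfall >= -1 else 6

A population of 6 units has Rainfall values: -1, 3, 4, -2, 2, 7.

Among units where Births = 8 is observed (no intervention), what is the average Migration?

24

E[Migration|Births=8] averages over only the 3 units with Births=8 (Rainfall = 3, 4, 7): Migration = 24, 24, 24, mean 24.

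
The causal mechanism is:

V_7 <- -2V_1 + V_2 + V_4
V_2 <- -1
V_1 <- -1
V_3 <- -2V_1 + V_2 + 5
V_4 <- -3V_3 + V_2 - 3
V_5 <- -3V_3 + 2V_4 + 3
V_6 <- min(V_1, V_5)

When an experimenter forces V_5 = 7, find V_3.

do(V_5=7) replaces the equation V_5 <- -3V_3 + 2V_4 + 3 with the constant V_5 = 7.
V_3 is not downstream of the intervention, so its value is determined by the original equations.
V_3 = -2V_1 + V_2 + 5  [with V_1=-1, V_2=-1]  = 6

6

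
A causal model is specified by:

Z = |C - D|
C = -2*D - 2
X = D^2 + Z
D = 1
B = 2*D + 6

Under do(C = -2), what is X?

4

do(C=-2) replaces the equation C = -2*D - 2 with the constant C = -2.
Z = |C - D|  [with C=-2, D=1]  = 3
X = D^2 + Z  [with D=1, Z=3]  = 4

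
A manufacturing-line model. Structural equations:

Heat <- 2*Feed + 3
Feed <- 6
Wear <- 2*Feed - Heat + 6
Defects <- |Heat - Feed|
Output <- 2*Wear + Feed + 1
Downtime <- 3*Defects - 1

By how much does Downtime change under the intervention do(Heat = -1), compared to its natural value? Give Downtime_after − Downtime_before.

Under do(Heat=-1), the mechanism Heat <- 2*Feed + 3 is discarded; Heat is fixed at -1.
Defects = |Heat - Feed|  [with Heat=-1, Feed=6]  = 7
Downtime = 3*Defects - 1  [with Defects=7]  = 20
Without intervention: Heat = 2*Feed + 3  [with Feed=6]  = 15; Defects = |Heat - Feed|  [with Heat=15, Feed=6]  = 9; Downtime = 3*Defects - 1  [with Defects=9]  = 26.
Change = 20 − 26 = -6.

-6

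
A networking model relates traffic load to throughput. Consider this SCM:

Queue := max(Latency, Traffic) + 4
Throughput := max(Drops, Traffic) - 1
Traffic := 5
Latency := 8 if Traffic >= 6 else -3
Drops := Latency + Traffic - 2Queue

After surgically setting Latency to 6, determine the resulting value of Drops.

Under do(Latency=6), the mechanism Latency := 8 if Traffic >= 6 else -3 is discarded; Latency is fixed at 6.
Queue = max(Latency, Traffic) + 4  [with Latency=6, Traffic=5]  = 10
Drops = Latency + Traffic - 2Queue  [with Latency=6, Traffic=5, Queue=10]  = -9

-9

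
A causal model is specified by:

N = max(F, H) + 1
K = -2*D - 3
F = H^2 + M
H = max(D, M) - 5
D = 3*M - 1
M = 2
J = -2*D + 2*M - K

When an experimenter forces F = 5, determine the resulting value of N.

Under do(F=5), the mechanism F = H^2 + M is discarded; F is fixed at 5.
D = 3*M - 1  [with M=2]  = 5
H = max(D, M) - 5  [with D=5, M=2]  = 0
N = max(F, H) + 1  [with F=5, H=0]  = 6

6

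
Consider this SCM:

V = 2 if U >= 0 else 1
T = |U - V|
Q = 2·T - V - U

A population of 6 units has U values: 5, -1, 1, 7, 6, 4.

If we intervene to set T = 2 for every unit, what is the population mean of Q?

Every unit gets T=2 under the intervention. Q values become -3, 4, 1, -5, -4, -2; E[Q|do(T=2)] = -1.5.

-1.5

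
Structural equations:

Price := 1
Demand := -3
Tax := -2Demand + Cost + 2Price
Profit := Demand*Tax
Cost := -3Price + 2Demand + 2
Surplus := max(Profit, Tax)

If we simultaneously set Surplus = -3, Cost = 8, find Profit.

-48

Under do(Surplus = -3, Cost = 8), each intervened variable's structural equation is replaced by its fixed value.
Tax = -2Demand + Cost + 2Price  [with Demand=-3, Cost=8, Price=1]  = 16
Profit = Demand*Tax  [with Demand=-3, Tax=16]  = -48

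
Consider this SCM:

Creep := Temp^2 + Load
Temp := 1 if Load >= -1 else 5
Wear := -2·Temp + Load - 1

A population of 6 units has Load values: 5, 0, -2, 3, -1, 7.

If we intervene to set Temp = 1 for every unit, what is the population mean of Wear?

-1

Every unit gets Temp=1 under the intervention. Wear values become 2, -3, -5, 0, -4, 4; E[Wear|do(Temp=1)] = -1.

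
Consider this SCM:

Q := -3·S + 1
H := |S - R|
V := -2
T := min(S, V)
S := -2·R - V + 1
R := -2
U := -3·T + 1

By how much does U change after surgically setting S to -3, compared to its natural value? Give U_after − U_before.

3

The intervention breaks the incoming arrows to S: S := -2·R - V + 1 no longer applies, and S = -3.
T = min(S, V)  [with S=-3, V=-2]  = -3
U = -3·T + 1  [with T=-3]  = 10
Without intervention: S = -2·R - V + 1  [with R=-2, V=-2]  = 7; T = min(S, V)  [with S=7, V=-2]  = -2; U = -3·T + 1  [with T=-2]  = 7.
Change = 10 − 7 = 3.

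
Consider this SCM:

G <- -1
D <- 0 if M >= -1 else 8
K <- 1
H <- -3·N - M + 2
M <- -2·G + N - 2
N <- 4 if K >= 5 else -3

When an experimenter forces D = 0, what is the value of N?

-3

do(D=0) replaces the equation D <- 0 if M >= -1 else 8 with the constant D = 0.
N is not downstream of the intervention, so its value is determined by the original equations.
N = 4 if K >= 5 else -3  [with K=1]  = -3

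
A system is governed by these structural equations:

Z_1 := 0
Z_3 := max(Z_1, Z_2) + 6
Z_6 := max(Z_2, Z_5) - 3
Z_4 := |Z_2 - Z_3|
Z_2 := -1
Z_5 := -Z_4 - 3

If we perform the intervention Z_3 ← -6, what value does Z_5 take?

do(Z_3=-6) replaces the equation Z_3 := max(Z_1, Z_2) + 6 with the constant Z_3 = -6.
Z_4 = |Z_2 - Z_3|  [with Z_2=-1, Z_3=-6]  = 5
Z_5 = -Z_4 - 3  [with Z_4=5]  = -8

-8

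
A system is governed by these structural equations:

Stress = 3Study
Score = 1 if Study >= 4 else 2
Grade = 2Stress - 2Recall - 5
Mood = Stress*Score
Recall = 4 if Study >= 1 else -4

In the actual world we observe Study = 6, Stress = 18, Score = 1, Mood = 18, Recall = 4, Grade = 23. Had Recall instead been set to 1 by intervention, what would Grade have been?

29

The intervention breaks the incoming arrows to Recall: Recall = 4 if Study >= 1 else -4 no longer applies, and Recall = 1.
Stress = 3Study  [with Study=6]  = 18
Grade = 2Stress - 2Recall - 5  [with Stress=18, Recall=1]  = 29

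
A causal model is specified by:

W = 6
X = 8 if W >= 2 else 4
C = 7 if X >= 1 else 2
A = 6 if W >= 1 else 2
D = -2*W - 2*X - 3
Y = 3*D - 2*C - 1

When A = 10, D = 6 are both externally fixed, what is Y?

3

The joint intervention fixes A = 10, D = 6, removing each variable's own equation.
X = 8 if W >= 2 else 4  [with W=6]  = 8
C = 7 if X >= 1 else 2  [with X=8]  = 7
Y = 3*D - 2*C - 1  [with D=6, C=7]  = 3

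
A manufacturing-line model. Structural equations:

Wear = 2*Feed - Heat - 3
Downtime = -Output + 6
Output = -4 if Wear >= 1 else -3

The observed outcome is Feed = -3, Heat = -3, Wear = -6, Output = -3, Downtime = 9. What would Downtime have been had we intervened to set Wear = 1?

10

do(Wear=1) replaces the equation Wear = 2*Feed - Heat - 3 with the constant Wear = 1.
Output = -4 if Wear >= 1 else -3  [with Wear=1]  = -4
Downtime = -Output + 6  [with Output=-4]  = 10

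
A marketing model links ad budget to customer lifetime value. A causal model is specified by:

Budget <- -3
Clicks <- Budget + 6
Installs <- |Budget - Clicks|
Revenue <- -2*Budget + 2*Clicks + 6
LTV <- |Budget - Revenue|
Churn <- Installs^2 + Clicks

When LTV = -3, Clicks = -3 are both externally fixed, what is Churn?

Under do(LTV = -3, Clicks = -3), each intervened variable's structural equation is replaced by its fixed value.
Installs = |Budget - Clicks|  [with Budget=-3, Clicks=-3]  = 0
Churn = Installs^2 + Clicks  [with Installs=0, Clicks=-3]  = -3

-3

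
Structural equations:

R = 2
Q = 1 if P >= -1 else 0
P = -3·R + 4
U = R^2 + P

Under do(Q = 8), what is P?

-2

The intervention breaks the incoming arrows to Q: Q = 1 if P >= -1 else 0 no longer applies, and Q = 8.
Since P is not a descendant of the intervened variable, it is unaffected.
P = -3·R + 4  [with R=2]  = -2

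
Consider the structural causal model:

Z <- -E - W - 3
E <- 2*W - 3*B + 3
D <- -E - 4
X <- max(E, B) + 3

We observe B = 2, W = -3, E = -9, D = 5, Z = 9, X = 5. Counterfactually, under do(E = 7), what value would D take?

The intervention breaks the incoming arrows to E: E <- 2*W - 3*B + 3 no longer applies, and E = 7.
D = -E - 4  [with E=7]  = -11

-11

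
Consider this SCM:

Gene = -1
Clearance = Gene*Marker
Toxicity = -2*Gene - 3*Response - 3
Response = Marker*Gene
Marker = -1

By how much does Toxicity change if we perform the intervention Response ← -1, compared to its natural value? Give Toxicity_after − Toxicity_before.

The intervention breaks the incoming arrows to Response: Response = Marker*Gene no longer applies, and Response = -1.
Toxicity = -2*Gene - 3*Response - 3  [with Gene=-1, Response=-1]  = 2
Without intervention: Response = Marker*Gene  [with Marker=-1, Gene=-1]  = 1; Toxicity = -2*Gene - 3*Response - 3  [with Gene=-1, Response=1]  = -4.
Change = 2 − (-4) = 6.

6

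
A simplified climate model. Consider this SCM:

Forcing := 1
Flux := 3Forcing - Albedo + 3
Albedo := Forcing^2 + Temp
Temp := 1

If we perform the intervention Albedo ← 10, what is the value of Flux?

-4

The intervention breaks the incoming arrows to Albedo: Albedo := Forcing^2 + Temp no longer applies, and Albedo = 10.
Flux = 3Forcing - Albedo + 3  [with Forcing=1, Albedo=10]  = -4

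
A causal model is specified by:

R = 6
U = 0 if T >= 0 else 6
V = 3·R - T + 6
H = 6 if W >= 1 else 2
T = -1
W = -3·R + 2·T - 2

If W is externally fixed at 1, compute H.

The intervention breaks the incoming arrows to W: W = -3·R + 2·T - 2 no longer applies, and W = 1.
H = 6 if W >= 1 else 2  [with W=1]  = 6

6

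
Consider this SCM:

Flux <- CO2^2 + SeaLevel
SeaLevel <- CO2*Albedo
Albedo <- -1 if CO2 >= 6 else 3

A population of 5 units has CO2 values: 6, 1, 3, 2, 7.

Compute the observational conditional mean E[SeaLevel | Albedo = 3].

6

Observing Albedo=3 restricts to units where Albedo's equation naturally yields 3: CO2 ∈ {1, 3, 2}. In that subpopulation SeaLevel = 3, 9, 6, mean 6.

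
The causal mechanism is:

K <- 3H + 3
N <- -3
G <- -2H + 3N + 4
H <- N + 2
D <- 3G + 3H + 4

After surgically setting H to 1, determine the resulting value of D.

-14

Under do(H=1), the mechanism H <- N + 2 is discarded; H is fixed at 1.
G = -2H + 3N + 4  [with H=1, N=-3]  = -7
D = 3G + 3H + 4  [with G=-7, H=1]  = -14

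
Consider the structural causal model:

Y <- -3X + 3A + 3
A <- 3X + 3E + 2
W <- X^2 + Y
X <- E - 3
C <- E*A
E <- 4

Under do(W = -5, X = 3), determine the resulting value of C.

92

The joint intervention fixes W = -5, X = 3, removing each variable's own equation.
A = 3X + 3E + 2  [with X=3, E=4]  = 23
C = E*A  [with E=4, A=23]  = 92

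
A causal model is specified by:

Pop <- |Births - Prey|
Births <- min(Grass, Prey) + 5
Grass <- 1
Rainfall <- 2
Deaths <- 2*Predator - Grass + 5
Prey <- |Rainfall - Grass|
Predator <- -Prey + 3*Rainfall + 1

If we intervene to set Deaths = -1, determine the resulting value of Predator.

do(Deaths=-1) replaces the equation Deaths <- 2*Predator - Grass + 5 with the constant Deaths = -1.
No directed path runs from Deaths to Predator, so Predator keeps its natural value.
Prey = |Rainfall - Grass|  [with Rainfall=2, Grass=1]  = 1
Predator = -Prey + 3*Rainfall + 1  [with Prey=1, Rainfall=2]  = 6

6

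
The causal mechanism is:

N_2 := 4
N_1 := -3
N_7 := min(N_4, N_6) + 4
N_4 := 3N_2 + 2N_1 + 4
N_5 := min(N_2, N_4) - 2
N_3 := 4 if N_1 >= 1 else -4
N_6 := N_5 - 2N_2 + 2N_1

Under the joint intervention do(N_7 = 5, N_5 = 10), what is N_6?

-4

Setting N_7 = 5, N_5 = 10 by intervention discards those variables' equations.
N_6 = N_5 - 2N_2 + 2N_1  [with N_5=10, N_2=4, N_1=-3]  = -4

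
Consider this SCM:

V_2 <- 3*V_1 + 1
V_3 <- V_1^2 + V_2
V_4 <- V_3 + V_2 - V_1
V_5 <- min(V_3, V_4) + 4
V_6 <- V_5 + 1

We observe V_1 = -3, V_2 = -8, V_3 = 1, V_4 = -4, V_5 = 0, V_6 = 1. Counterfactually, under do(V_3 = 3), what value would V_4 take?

-2

The intervention breaks the incoming arrows to V_3: V_3 <- V_1^2 + V_2 no longer applies, and V_3 = 3.
V_2 = 3*V_1 + 1  [with V_1=-3]  = -8
V_4 = V_3 + V_2 - V_1  [with V_3=3, V_2=-8, V_1=-3]  = -2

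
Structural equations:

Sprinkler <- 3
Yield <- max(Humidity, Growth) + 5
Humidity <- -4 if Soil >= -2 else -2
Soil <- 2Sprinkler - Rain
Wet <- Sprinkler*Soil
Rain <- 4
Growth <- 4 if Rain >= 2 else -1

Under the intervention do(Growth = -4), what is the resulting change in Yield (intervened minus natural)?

-8

Under do(Growth=-4), the mechanism Growth <- 4 if Rain >= 2 else -1 is discarded; Growth is fixed at -4.
Soil = 2Sprinkler - Rain  [with Sprinkler=3, Rain=4]  = 2
Humidity = -4 if Soil >= -2 else -2  [with Soil=2]  = -4
Yield = max(Humidity, Growth) + 5  [with Humidity=-4, Growth=-4]  = 1
Without intervention: Soil = 2Sprinkler - Rain  [with Sprinkler=3, Rain=4]  = 2; Growth = 4 if Rain >= 2 else -1  [with Rain=4]  = 4; Humidity = -4 if Soil >= -2 else -2  [with Soil=2]  = -4; Yield = max(Humidity, Growth) + 5  [with Humidity=-4, Growth=4]  = 9.
Change = 1 − 9 = -8.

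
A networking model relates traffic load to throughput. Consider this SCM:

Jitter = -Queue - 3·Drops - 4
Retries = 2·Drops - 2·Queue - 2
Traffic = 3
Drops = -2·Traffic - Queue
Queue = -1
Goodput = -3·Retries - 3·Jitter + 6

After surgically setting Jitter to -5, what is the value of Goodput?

The intervention breaks the incoming arrows to Jitter: Jitter = -Queue - 3·Drops - 4 no longer applies, and Jitter = -5.
Drops = -2·Traffic - Queue  [with Traffic=3, Queue=-1]  = -5
Retries = 2·Drops - 2·Queue - 2  [with Drops=-5, Queue=-1]  = -10
Goodput = -3·Retries - 3·Jitter + 6  [with Retries=-10, Jitter=-5]  = 51

51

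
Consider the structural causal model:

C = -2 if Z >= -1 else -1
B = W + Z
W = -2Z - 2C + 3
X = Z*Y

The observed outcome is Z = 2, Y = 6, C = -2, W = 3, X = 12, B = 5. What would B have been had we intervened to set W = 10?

Under do(W=10), the mechanism W = -2Z - 2C + 3 is discarded; W is fixed at 10.
B = W + Z  [with W=10, Z=2]  = 12

12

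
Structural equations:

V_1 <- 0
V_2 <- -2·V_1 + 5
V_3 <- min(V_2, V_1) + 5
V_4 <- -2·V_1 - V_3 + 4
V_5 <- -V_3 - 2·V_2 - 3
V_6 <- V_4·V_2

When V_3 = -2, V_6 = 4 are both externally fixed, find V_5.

The joint intervention fixes V_3 = -2, V_6 = 4, removing each variable's own equation.
V_2 = -2·V_1 + 5  [with V_1=0]  = 5
V_5 = -V_3 - 2·V_2 - 3  [with V_3=-2, V_2=5]  = -11

-11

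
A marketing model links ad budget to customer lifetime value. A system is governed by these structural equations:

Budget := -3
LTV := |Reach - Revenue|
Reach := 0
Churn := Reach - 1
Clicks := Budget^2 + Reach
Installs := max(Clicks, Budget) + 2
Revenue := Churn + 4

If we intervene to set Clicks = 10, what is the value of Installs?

The intervention breaks the incoming arrows to Clicks: Clicks := Budget^2 + Reach no longer applies, and Clicks = 10.
Installs = max(Clicks, Budget) + 2  [with Clicks=10, Budget=-3]  = 12

12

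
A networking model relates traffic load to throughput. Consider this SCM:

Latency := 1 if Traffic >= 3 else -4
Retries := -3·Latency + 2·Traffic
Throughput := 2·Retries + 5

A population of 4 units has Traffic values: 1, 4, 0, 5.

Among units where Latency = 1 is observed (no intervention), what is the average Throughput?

Observing Latency=1 restricts to units where Latency's equation naturally yields 1: Traffic ∈ {4, 5}. In that subpopulation Throughput = 15, 19, mean 17.

17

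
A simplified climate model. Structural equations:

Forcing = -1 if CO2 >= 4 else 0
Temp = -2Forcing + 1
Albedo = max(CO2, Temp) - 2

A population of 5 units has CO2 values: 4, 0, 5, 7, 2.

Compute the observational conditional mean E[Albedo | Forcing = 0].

Observing Forcing=0 restricts to units where Forcing's equation naturally yields 0: CO2 ∈ {0, 2}. In that subpopulation Albedo = -1, 0, mean -0.5.

-0.5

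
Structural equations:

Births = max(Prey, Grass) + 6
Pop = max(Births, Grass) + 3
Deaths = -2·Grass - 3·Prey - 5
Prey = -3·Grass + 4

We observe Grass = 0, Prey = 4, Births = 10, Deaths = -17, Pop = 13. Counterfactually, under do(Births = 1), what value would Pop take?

4

do(Births=1) replaces the equation Births = max(Prey, Grass) + 6 with the constant Births = 1.
Pop = max(Births, Grass) + 3  [with Births=1, Grass=0]  = 4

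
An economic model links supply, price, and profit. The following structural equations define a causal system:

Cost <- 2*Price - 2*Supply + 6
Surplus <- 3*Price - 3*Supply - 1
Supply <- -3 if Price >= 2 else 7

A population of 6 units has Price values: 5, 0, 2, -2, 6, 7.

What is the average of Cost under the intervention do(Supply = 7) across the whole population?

Every unit gets Supply=7 under the intervention. Cost values become 2, -8, -4, -12, 4, 6; E[Cost|do(Supply=7)] = -2.

-2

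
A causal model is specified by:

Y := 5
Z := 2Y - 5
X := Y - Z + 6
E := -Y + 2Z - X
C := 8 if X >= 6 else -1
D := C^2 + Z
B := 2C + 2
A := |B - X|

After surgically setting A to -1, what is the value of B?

Intervening sets A = -1 and removes its equation (A := |B - X|).
Since B is not a descendant of the intervened variable, it is unaffected.
Z = 2Y - 5  [with Y=5]  = 5
X = Y - Z + 6  [with Y=5, Z=5]  = 6
C = 8 if X >= 6 else -1  [with X=6]  = 8
B = 2C + 2  [with C=8]  = 18

18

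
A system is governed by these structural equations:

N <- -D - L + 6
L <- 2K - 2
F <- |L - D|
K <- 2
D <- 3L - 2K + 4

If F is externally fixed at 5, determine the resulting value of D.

6

Under do(F=5), the mechanism F <- |L - D| is discarded; F is fixed at 5.
Since D is not a descendant of the intervened variable, it is unaffected.
L = 2K - 2  [with K=2]  = 2
D = 3L - 2K + 4  [with L=2, K=2]  = 6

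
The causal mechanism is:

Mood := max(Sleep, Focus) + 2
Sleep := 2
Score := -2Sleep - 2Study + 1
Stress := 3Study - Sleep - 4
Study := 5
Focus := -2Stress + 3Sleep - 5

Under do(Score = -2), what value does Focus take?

The intervention breaks the incoming arrows to Score: Score := -2Sleep - 2Study + 1 no longer applies, and Score = -2.
Since Focus is not a descendant of the intervened variable, it is unaffected.
Stress = 3Study - Sleep - 4  [with Study=5, Sleep=2]  = 9
Focus = -2Stress + 3Sleep - 5  [with Stress=9, Sleep=2]  = -17

-17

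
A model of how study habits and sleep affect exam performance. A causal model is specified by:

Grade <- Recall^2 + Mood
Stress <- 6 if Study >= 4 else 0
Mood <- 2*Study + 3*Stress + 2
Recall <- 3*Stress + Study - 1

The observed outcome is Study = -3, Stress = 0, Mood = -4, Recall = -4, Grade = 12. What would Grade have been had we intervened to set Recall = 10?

Intervening sets Recall = 10 and removes its equation (Recall <- 3*Stress + Study - 1).
Stress = 6 if Study >= 4 else 0  [with Study=-3]  = 0
Mood = 2*Study + 3*Stress + 2  [with Study=-3, Stress=0]  = -4
Grade = Recall^2 + Mood  [with Recall=10, Mood=-4]  = 96

96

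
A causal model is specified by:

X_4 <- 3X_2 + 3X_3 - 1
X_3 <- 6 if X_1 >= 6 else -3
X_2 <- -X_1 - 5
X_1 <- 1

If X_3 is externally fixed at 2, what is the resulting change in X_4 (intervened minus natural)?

15

The intervention breaks the incoming arrows to X_3: X_3 <- 6 if X_1 >= 6 else -3 no longer applies, and X_3 = 2.
X_2 = -X_1 - 5  [with X_1=1]  = -6
X_4 = 3X_2 + 3X_3 - 1  [with X_2=-6, X_3=2]  = -13
Without intervention: X_2 = -X_1 - 5  [with X_1=1]  = -6; X_3 = 6 if X_1 >= 6 else -3  [with X_1=1]  = -3; X_4 = 3X_2 + 3X_3 - 1  [with X_2=-6, X_3=-3]  = -28.
Change = -13 − (-28) = 15.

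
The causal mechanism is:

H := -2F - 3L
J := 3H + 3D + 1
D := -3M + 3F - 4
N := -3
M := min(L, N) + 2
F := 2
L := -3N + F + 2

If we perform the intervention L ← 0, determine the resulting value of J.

4

The intervention breaks the incoming arrows to L: L := -3N + F + 2 no longer applies, and L = 0.
H = -2F - 3L  [with F=2, L=0]  = -4
M = min(L, N) + 2  [with L=0, N=-3]  = -1
D = -3M + 3F - 4  [with M=-1, F=2]  = 5
J = 3H + 3D + 1  [with H=-4, D=5]  = 4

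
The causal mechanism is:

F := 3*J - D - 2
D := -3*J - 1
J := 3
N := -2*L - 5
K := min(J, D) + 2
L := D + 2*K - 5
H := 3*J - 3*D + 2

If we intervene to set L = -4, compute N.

The intervention breaks the incoming arrows to L: L := D + 2*K - 5 no longer applies, and L = -4.
N = -2*L - 5  [with L=-4]  = 3

3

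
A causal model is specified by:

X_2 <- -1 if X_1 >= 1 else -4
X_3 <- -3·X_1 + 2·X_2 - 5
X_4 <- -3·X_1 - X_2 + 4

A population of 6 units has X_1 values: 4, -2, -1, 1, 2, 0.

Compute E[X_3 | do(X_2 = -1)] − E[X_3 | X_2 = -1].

Every unit gets X_2=-1 under the intervention. X_3 values become -19, -1, -4, -10, -13, -7; E[X_3|do(X_2=-1)] = -9.
Observing X_2=-1 restricts to units where X_2's equation naturally yields -1: X_1 ∈ {4, 1, 2}. In that subpopulation X_3 = -19, -10, -13, mean -14.
Difference = -9 − (-14) = 5.

5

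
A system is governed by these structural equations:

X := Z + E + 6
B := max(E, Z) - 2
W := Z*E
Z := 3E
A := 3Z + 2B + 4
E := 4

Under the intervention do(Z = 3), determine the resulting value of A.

17

do(Z=3) replaces the equation Z := 3E with the constant Z = 3.
B = max(E, Z) - 2  [with E=4, Z=3]  = 2
A = 3Z + 2B + 4  [with Z=3, B=2]  = 17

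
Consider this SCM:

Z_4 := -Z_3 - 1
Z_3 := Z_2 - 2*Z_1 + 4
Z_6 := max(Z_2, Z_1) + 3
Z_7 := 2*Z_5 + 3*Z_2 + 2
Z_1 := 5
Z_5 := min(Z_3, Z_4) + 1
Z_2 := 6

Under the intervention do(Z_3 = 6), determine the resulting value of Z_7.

8

The intervention breaks the incoming arrows to Z_3: Z_3 := Z_2 - 2*Z_1 + 4 no longer applies, and Z_3 = 6.
Z_4 = -Z_3 - 1  [with Z_3=6]  = -7
Z_5 = min(Z_3, Z_4) + 1  [with Z_3=6, Z_4=-7]  = -6
Z_7 = 2*Z_5 + 3*Z_2 + 2  [with Z_5=-6, Z_2=6]  = 8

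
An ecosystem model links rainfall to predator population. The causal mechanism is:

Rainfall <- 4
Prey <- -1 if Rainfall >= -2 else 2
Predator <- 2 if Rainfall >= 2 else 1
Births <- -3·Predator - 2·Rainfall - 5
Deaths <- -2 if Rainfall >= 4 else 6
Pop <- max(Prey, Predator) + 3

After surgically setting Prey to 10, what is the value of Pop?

Under do(Prey=10), the mechanism Prey <- -1 if Rainfall >= -2 else 2 is discarded; Prey is fixed at 10.
Predator = 2 if Rainfall >= 2 else 1  [with Rainfall=4]  = 2
Pop = max(Prey, Predator) + 3  [with Prey=10, Predator=2]  = 13

13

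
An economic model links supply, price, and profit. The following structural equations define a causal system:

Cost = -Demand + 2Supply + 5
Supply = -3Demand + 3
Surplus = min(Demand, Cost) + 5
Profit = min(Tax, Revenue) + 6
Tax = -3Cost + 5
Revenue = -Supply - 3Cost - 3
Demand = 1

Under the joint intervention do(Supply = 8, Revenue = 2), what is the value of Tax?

Setting Supply = 8, Revenue = 2 by intervention discards those variables' equations.
Cost = -Demand + 2Supply + 5  [with Demand=1, Supply=8]  = 20
Tax = -3Cost + 5  [with Cost=20]  = -55

-55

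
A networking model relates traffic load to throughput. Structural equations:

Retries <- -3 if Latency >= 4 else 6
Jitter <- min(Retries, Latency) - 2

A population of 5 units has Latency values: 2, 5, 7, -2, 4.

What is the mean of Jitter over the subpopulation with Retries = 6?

-2

Conditioning on Retries=6 selects the 2 unit(s) with Latency ∈ {2, -2}. Their Jitter values: 0, -4. Mean = -2.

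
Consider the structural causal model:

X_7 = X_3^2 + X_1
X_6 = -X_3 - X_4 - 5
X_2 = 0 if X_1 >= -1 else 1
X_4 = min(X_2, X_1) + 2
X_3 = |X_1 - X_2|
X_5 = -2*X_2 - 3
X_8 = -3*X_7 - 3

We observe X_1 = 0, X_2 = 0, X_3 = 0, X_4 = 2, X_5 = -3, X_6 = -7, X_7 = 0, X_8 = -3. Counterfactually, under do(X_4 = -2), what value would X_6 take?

Under do(X_4=-2), the mechanism X_4 = min(X_2, X_1) + 2 is discarded; X_4 is fixed at -2.
X_2 = 0 if X_1 >= -1 else 1  [with X_1=0]  = 0
X_3 = |X_1 - X_2|  [with X_1=0, X_2=0]  = 0
X_6 = -X_3 - X_4 - 5  [with X_3=0, X_4=-2]  = -3

-3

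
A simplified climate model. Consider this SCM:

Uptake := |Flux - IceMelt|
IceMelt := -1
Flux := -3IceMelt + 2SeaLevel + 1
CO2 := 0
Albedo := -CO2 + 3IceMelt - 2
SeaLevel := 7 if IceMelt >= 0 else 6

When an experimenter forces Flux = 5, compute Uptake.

The intervention breaks the incoming arrows to Flux: Flux := -3IceMelt + 2SeaLevel + 1 no longer applies, and Flux = 5.
Uptake = |Flux - IceMelt|  [with Flux=5, IceMelt=-1]  = 6

6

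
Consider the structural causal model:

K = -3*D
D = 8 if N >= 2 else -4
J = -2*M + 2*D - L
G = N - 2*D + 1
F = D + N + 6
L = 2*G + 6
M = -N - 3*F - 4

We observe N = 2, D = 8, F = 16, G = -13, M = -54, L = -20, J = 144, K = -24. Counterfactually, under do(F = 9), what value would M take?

-33

do(F=9) replaces the equation F = D + N + 6 with the constant F = 9.
M = -N - 3*F - 4  [with N=2, F=9]  = -33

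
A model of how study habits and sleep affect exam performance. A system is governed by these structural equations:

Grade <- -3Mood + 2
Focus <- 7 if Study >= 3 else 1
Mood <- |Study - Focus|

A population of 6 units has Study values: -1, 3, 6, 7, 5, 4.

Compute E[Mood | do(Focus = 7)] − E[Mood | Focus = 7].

1

Under do(Focus=7), Focus's equation is replaced by Focus=7 for every unit. Per-unit Mood: 8, 4, 1, 0, 2, 3. Mean = 3.
E[Mood|Focus=7] averages over only the 5 units with Focus=7 (Study = 3, 6, 7, 5, 4): Mood = 4, 1, 0, 2, 3, mean 2.
Difference = 3 − 2 = 1.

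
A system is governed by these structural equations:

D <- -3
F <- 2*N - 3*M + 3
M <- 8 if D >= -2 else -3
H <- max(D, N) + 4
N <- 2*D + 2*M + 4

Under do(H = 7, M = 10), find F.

9

Setting H = 7, M = 10 by intervention discards those variables' equations.
N = 2*D + 2*M + 4  [with D=-3, M=10]  = 18
F = 2*N - 3*M + 3  [with N=18, M=10]  = 9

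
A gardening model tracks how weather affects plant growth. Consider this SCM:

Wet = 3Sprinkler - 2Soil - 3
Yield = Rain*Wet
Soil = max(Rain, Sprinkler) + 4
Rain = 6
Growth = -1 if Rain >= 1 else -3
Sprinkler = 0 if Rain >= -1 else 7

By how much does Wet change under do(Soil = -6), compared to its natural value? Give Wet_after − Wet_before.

The intervention breaks the incoming arrows to Soil: Soil = max(Rain, Sprinkler) + 4 no longer applies, and Soil = -6.
Sprinkler = 0 if Rain >= -1 else 7  [with Rain=6]  = 0
Wet = 3Sprinkler - 2Soil - 3  [with Sprinkler=0, Soil=-6]  = 9
Without intervention: Sprinkler = 0 if Rain >= -1 else 7  [with Rain=6]  = 0; Soil = max(Rain, Sprinkler) + 4  [with Rain=6, Sprinkler=0]  = 10; Wet = 3Sprinkler - 2Soil - 3  [with Sprinkler=0, Soil=10]  = -23.
Change = 9 − (-23) = 32.

32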